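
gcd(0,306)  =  306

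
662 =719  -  57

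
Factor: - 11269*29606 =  - 333630014   =  -2^1 * 59^1*113^1*131^1*191^1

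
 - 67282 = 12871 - 80153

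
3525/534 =1175/178 = 6.60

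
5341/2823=5341/2823 = 1.89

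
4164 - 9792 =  - 5628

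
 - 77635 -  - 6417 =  - 71218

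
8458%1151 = 401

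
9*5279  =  47511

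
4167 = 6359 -2192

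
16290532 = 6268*2599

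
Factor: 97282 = 2^1*127^1*383^1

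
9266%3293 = 2680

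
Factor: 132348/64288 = 807/392  =  2^( -3 )*3^1* 7^( - 2 )*269^1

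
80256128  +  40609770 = 120865898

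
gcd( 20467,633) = 211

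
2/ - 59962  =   - 1 + 29980/29981= - 0.00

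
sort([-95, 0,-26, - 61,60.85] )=[-95,-61,-26,0,60.85 ] 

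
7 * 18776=131432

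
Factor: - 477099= - 3^2*7^1*7573^1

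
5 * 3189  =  15945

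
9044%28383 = 9044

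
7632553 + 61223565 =68856118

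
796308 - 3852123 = - 3055815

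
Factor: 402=2^1*3^1*67^1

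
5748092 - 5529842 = 218250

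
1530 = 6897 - 5367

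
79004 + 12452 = 91456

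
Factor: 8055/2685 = 3 = 3^1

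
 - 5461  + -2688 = - 8149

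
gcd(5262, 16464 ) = 6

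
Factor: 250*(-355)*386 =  - 2^2 * 5^4 * 71^1*193^1=- 34257500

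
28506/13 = 28506/13 = 2192.77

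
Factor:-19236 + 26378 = 2^1 * 3571^1  =  7142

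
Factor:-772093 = - 7^3*2251^1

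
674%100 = 74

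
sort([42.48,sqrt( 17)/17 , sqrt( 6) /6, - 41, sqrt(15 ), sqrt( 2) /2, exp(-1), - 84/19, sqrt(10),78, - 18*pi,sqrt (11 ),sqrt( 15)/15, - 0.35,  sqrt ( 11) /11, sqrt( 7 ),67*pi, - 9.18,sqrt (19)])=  [ - 18*pi, - 41, - 9.18, - 84/19 , - 0.35,sqrt ( 17)/17,sqrt( 15 )/15, sqrt( 11)/11,exp ( - 1),sqrt( 6) /6,sqrt( 2)/2,  sqrt( 7), sqrt( 10 ), sqrt (11),sqrt( 15),sqrt (19 ), 42.48,78,67*pi]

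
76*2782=211432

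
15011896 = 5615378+9396518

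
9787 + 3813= 13600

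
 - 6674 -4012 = -10686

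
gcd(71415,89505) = 135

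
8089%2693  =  10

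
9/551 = 9/551 = 0.02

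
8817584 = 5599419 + 3218165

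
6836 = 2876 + 3960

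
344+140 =484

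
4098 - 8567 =  -  4469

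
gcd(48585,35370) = 15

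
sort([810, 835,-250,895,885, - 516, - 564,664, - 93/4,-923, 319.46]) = [- 923 ,  -  564,-516, - 250, - 93/4, 319.46, 664, 810, 835, 885, 895 ]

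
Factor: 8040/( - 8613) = - 2680/2871 = - 2^3*3^( - 2)*5^1*11^( - 1)*29^( - 1 ) * 67^1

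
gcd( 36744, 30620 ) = 6124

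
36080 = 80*451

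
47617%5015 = 2482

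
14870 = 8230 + 6640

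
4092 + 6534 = 10626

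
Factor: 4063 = 17^1*239^1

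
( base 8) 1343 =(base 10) 739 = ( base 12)517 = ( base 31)NQ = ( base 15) 344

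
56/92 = 14/23 = 0.61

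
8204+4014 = 12218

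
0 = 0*6349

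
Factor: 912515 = 5^1*182503^1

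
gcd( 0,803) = 803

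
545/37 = 545/37 = 14.73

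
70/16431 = 70/16431 = 0.00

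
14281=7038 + 7243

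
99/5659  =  99/5659 = 0.02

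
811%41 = 32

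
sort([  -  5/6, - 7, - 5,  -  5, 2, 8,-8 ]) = [ - 8, - 7, - 5, - 5, - 5/6, 2,8] 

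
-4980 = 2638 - 7618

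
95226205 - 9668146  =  85558059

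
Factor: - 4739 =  - 7^1*677^1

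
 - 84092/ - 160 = 21023/40= 525.58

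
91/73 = 91/73 = 1.25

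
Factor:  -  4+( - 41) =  - 45 = - 3^2*5^1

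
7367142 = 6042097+1325045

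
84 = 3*28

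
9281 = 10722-1441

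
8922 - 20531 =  - 11609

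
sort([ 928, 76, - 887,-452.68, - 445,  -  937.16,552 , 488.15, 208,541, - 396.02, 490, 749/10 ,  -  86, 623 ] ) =[ - 937.16,  -  887, - 452.68,- 445, - 396.02,  -  86, 749/10,  76, 208,488.15, 490, 541,552, 623,928]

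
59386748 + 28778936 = 88165684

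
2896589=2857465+39124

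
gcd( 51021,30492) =9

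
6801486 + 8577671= 15379157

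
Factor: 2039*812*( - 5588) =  - 9251872784 =- 2^4*7^1*11^1*29^1*127^1*2039^1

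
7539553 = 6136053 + 1403500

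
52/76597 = 52/76597  =  0.00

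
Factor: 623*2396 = 2^2*7^1*89^1*599^1 = 1492708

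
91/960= 91/960=0.09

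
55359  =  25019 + 30340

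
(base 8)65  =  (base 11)49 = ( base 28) 1p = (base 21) 2b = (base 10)53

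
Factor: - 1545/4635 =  - 3^( - 1) = - 1/3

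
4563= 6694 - 2131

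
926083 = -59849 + 985932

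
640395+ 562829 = 1203224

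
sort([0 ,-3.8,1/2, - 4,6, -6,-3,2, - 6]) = [ - 6, - 6 , -4, -3.8, - 3,0 , 1/2, 2, 6] 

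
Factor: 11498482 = 2^1*23^1 * 249967^1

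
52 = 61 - 9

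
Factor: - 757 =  - 757^1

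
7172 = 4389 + 2783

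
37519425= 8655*4335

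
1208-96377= - 95169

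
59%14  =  3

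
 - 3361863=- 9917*339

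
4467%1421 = 204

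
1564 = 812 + 752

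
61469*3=184407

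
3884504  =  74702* 52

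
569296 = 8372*68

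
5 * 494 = 2470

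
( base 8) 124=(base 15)59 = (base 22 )3i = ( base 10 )84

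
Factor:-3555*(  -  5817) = 20679435  =  3^3*5^1*7^1*79^1*277^1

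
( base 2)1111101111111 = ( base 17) 1AF5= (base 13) 3893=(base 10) 8063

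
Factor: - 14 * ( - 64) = 896  =  2^7 * 7^1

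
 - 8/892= - 2/223 = - 0.01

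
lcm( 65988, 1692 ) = 65988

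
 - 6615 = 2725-9340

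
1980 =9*220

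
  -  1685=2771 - 4456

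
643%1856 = 643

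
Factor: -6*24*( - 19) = 2^4*3^2*19^1 =2736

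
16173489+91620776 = 107794265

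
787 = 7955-7168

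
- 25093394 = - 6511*3854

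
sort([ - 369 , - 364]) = [ - 369, -364] 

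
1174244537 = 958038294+216206243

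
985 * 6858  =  6755130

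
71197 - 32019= 39178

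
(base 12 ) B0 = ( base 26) 52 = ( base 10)132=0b10000100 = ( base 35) 3R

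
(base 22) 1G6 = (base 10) 842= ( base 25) 18h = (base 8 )1512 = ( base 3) 1011012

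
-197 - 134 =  - 331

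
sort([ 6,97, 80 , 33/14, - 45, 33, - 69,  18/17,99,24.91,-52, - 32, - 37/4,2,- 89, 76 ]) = [ - 89, - 69, - 52, - 45, - 32, -37/4,18/17,2, 33/14,6 , 24.91,33,76, 80, 97, 99] 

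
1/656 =1/656 = 0.00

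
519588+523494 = 1043082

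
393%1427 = 393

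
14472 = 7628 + 6844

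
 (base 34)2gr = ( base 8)5503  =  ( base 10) 2883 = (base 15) cc3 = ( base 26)46N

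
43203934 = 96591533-53387599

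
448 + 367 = 815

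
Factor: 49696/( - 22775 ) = -2^5 * 5^ (- 2)*911^(- 1 )*1553^1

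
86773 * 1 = 86773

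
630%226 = 178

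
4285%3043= 1242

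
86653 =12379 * 7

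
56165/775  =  72  +  73/155 = 72.47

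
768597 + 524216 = 1292813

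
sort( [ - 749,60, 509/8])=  [ - 749,60,509/8 ]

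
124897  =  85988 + 38909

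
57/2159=57/2159 = 0.03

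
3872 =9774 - 5902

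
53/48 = 1+5/48 = 1.10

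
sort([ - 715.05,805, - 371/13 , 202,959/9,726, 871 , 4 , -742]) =[  -  742, - 715.05, - 371/13,4,959/9,202,726, 805,871]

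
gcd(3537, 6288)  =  393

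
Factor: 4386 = 2^1*3^1*17^1*43^1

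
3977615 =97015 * 41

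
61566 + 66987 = 128553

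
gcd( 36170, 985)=5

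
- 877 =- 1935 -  - 1058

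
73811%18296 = 627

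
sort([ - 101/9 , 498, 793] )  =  [ - 101/9,498,  793 ] 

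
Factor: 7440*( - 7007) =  - 52132080 = - 2^4*3^1*5^1*7^2*11^1 *13^1* 31^1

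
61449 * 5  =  307245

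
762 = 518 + 244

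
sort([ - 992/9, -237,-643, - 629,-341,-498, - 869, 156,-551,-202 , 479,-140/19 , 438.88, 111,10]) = [ - 869, - 643, - 629 , - 551, - 498, - 341, - 237, -202, - 992/9, - 140/19, 10,111,156, 438.88,479 ]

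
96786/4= 48393/2 = 24196.50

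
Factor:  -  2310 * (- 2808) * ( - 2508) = -16268091840  =  - 2^6 *3^5*5^1*7^1*11^2*13^1 * 19^1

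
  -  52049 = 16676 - 68725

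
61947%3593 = 866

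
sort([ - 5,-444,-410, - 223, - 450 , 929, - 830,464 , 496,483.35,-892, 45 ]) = [ - 892, - 830, - 450,-444, - 410,-223, - 5,  45 , 464, 483.35,496,929 ] 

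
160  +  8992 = 9152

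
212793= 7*30399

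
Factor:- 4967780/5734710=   -  496778/573471 = - 2^1*3^ (-2)*63719^( - 1 )*248389^1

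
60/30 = 2 = 2.00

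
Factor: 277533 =3^3 * 19^1*541^1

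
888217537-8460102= 879757435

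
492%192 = 108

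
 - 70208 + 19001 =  - 51207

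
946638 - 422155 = 524483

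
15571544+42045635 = 57617179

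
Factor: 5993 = 13^1 * 461^1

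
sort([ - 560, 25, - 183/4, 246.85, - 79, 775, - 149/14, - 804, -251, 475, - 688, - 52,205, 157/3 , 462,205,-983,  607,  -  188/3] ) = [ -983,- 804, - 688 , - 560,-251, - 79, - 188/3, - 52, - 183/4 , - 149/14 , 25, 157/3 , 205,205, 246.85,462, 475,607 , 775 ]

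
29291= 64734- 35443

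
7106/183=7106/183 = 38.83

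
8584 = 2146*4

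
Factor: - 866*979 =  -  2^1*11^1*89^1*433^1 = - 847814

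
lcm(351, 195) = 1755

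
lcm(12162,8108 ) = 24324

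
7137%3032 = 1073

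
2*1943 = 3886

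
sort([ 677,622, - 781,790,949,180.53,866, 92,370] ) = [ - 781,92,180.53,370,622,677,790, 866,949 ] 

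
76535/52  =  76535/52 = 1471.83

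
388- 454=-66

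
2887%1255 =377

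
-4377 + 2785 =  - 1592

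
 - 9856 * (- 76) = 749056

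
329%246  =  83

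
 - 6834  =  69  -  6903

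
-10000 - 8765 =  - 18765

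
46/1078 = 23/539 = 0.04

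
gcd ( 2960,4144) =592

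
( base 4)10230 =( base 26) be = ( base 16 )12c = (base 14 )176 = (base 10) 300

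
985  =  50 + 935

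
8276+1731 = 10007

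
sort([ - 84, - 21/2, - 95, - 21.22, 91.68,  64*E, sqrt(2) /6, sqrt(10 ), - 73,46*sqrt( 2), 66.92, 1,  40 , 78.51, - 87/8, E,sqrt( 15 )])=[ - 95, -84, - 73, - 21.22,-87/8 , - 21/2, sqrt ( 2)/6, 1, E, sqrt(10), sqrt(15 ),40, 46*sqrt(2 ),  66.92,78.51, 91.68, 64*E] 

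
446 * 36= 16056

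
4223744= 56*75424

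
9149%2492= 1673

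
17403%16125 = 1278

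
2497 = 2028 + 469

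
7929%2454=567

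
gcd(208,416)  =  208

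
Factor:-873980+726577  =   - 223^1 * 661^1 = -147403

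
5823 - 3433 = 2390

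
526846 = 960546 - 433700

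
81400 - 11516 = 69884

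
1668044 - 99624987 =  - 97956943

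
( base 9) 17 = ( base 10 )16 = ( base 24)G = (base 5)31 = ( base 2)10000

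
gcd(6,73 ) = 1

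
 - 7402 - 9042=-16444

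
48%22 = 4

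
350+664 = 1014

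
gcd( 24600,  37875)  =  75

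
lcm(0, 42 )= 0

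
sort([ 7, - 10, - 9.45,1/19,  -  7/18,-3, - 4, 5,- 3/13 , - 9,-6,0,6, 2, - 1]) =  [ - 10,-9.45, - 9, - 6, - 4,  -  3, - 1,-7/18, - 3/13,0,1/19,2, 5,6,7]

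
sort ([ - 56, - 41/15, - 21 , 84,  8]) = [ - 56,-21, - 41/15, 8, 84 ]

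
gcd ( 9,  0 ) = 9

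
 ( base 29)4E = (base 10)130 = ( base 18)74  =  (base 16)82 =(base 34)3S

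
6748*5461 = 36850828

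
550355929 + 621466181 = 1171822110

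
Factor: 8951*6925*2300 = 2^2*5^4*23^1*277^1*8951^1 = 142567052500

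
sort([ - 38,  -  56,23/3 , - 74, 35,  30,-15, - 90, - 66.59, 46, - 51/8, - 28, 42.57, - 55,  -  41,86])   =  [ - 90, - 74, - 66.59, - 56, - 55,  -  41, - 38, - 28, - 15, - 51/8, 23/3, 30, 35 , 42.57, 46, 86]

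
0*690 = 0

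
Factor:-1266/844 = -3/2 = - 2^( - 1 )*3^1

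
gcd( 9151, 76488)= 1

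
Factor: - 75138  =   -2^1 * 3^1*7^1*1789^1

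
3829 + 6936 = 10765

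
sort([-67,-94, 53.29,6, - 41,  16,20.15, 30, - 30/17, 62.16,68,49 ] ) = [ - 94, - 67, - 41, - 30/17 , 6,  16, 20.15,30,49, 53.29, 62.16,68]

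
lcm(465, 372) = 1860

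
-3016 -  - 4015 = 999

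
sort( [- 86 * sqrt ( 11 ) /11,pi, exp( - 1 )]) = [ - 86*sqrt( 11)/11, exp( - 1),pi ]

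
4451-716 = 3735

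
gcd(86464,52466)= 2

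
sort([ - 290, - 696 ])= [ - 696,-290 ] 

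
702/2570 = 351/1285 = 0.27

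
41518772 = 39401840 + 2116932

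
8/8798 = 4/4399  =  0.00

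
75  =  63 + 12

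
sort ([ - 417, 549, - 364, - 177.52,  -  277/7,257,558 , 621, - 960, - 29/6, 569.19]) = [ - 960, - 417, - 364, - 177.52,  -  277/7, - 29/6, 257 , 549, 558,  569.19,621 ] 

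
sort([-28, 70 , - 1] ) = [ - 28, - 1, 70 ]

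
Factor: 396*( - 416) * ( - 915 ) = 2^7*3^3*5^1 * 11^1*13^1*61^1 = 150733440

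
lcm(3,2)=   6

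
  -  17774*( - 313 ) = 5563262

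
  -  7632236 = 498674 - 8130910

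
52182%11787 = 5034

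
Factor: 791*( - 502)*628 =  - 249367496= - 2^3*7^1* 113^1*157^1*251^1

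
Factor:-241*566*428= - 2^3 *107^1*241^1*283^1 =- 58381768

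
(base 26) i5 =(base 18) 185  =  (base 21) 11b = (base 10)473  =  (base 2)111011001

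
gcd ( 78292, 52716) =92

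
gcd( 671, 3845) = 1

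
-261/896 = - 1 + 635/896 = -0.29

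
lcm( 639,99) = 7029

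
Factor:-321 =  - 3^1*107^1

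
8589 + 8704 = 17293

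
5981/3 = 5981/3 =1993.67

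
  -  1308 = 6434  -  7742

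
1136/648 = 142/81=1.75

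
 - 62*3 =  - 186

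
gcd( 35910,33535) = 95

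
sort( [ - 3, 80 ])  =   [ - 3,80 ] 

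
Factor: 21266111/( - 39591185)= - 5^( - 1) * 19^1*31^(-1)* 73^( - 1)*3499^( - 1)*1119269^1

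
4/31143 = 4/31143 = 0.00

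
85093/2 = 85093/2 = 42546.50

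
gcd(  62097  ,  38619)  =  21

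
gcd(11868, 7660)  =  4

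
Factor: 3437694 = 2^1*3^3*13^1*59^1*83^1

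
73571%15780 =10451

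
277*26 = 7202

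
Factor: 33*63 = 3^3*7^1*11^1 = 2079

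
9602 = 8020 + 1582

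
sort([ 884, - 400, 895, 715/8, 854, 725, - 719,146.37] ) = [ - 719, - 400, 715/8, 146.37,725, 854, 884,895] 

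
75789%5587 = 3158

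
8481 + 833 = 9314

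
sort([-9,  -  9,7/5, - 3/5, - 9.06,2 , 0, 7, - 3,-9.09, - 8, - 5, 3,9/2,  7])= [- 9.09, - 9.06, - 9,- 9, -8, - 5 ,-3, - 3/5,  0 , 7/5, 2,  3,9/2,7,7]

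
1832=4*458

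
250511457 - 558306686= - 307795229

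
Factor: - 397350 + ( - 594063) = -991413 = -3^3*73^1 * 503^1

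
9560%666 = 236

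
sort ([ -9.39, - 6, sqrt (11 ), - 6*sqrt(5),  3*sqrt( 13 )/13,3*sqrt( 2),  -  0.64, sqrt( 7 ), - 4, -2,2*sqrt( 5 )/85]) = [- 6*sqrt( 5),  -  9.39, - 6, - 4,-2, - 0.64,2*sqrt( 5 )/85,3*sqrt(13 )/13,sqrt( 7),sqrt( 11), 3*sqrt( 2) ]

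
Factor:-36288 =-2^6*3^4 * 7^1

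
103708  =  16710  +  86998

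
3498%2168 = 1330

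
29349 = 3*9783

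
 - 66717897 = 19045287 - 85763184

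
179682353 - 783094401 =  - 603412048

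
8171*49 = 400379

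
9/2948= 9/2948 =0.00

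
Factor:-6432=  -  2^5*3^1*67^1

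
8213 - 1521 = 6692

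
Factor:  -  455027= - 97^1*4691^1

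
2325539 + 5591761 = 7917300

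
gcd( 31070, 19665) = 5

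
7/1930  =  7/1930 = 0.00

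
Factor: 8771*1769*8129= 7^2 * 11^1*29^1 * 61^1* 179^1*739^1= 126128742971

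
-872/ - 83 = 872/83 = 10.51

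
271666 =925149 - 653483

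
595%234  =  127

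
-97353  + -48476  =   - 145829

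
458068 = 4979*92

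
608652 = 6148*99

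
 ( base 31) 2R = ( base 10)89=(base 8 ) 131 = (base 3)10022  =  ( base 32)2P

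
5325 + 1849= 7174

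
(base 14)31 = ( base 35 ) 18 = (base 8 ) 53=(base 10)43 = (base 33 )1A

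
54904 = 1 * 54904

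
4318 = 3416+902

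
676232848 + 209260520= 885493368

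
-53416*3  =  -160248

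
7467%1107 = 825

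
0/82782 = 0 = 0.00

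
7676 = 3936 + 3740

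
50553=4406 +46147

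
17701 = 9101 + 8600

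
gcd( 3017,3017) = 3017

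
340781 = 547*623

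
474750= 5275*90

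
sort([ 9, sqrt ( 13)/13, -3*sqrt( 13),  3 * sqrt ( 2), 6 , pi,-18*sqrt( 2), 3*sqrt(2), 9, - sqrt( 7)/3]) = [ - 18*sqrt( 2),- 3*sqrt(13 ), - sqrt( 7)/3,sqrt( 13 ) /13,pi, 3*sqrt (2 ), 3*sqrt(2),6,9,9] 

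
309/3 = 103  =  103.00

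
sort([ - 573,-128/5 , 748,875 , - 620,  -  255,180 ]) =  [ - 620, - 573, - 255,-128/5, 180, 748,875]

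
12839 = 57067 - 44228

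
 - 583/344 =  - 583/344 = - 1.69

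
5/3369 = 5/3369 = 0.00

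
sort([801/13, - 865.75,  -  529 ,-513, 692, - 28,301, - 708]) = [ - 865.75, -708, - 529, - 513, - 28, 801/13,301,  692 ] 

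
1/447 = 1/447 = 0.00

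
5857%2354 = 1149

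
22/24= 11/12 = 0.92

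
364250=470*775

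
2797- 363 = 2434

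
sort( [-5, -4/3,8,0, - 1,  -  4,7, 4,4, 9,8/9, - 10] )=[ - 10,- 5, - 4, - 4/3, - 1,0,8/9, 4,4,7, 8,9 ]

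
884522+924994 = 1809516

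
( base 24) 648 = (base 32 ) 3f8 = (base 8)6750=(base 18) AHE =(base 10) 3560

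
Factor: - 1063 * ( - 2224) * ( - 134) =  - 2^5*67^1*139^1*1063^1 = - 316791008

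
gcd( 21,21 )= 21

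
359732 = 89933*4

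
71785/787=71785/787 = 91.21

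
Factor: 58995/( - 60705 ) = -3^1*23^1 * 71^( - 1) = - 69/71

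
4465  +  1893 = 6358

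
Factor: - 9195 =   -  3^1*5^1 * 613^1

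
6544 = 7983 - 1439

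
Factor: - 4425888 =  - 2^5 * 3^1* 46103^1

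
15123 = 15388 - 265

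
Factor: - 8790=- 2^1 * 3^1* 5^1*293^1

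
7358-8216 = -858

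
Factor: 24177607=1163^1 * 20789^1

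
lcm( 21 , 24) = 168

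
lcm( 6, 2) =6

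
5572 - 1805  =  3767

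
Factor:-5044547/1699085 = -5^( - 1)*339817^ ( - 1)*5044547^1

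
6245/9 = 693 + 8/9 = 693.89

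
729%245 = 239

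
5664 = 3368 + 2296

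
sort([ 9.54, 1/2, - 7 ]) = [-7,1/2, 9.54] 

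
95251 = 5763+89488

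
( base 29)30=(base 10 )87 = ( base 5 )322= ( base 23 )3I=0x57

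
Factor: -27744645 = - 3^1*5^1 * 1849643^1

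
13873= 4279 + 9594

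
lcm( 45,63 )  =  315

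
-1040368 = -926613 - 113755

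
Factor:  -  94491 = -3^2*10499^1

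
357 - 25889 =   -  25532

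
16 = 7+9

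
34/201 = 34/201 = 0.17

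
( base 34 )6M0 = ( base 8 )17004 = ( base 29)93S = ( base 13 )3661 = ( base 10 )7684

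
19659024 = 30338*648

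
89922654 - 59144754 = 30777900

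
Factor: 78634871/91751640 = 2^(- 3)*3^(  -  1 )*5^( - 1 ) * 7^1 *137^( - 1 )*5581^( - 1) * 11233553^1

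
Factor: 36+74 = 2^1*5^1*11^1= 110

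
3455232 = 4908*704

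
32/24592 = 2/1537  =  0.00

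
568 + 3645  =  4213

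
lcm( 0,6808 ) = 0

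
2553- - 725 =3278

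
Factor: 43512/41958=2^2*3^ ( - 3)*7^1 = 28/27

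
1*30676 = 30676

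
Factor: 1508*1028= 2^4*13^1*29^1 * 257^1 = 1550224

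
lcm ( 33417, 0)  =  0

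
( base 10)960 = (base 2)1111000000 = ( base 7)2541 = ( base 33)t3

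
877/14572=877/14572=0.06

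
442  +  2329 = 2771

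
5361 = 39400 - 34039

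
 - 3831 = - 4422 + 591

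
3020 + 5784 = 8804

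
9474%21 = 3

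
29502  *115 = 3392730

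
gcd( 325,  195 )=65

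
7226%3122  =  982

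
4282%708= 34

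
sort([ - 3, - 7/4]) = [ - 3, - 7/4] 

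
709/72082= 709/72082=   0.01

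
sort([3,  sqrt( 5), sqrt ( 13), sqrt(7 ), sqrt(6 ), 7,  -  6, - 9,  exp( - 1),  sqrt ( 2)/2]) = [-9,-6, exp( - 1),  sqrt(2 )/2 , sqrt(5),sqrt(6 ),sqrt(7),3,sqrt(13),7] 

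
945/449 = 2+47/449  =  2.10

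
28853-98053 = - 69200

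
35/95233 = 35/95233 = 0.00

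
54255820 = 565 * 96028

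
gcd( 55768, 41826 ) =13942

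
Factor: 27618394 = 2^1 * 163^1*84719^1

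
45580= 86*530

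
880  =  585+295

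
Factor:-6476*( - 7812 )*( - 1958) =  -99056222496 =- 2^5*3^2*7^1*11^1*  31^1*89^1*1619^1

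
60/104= 15/26 = 0.58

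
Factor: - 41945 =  - 5^1 *8389^1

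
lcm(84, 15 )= 420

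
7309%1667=641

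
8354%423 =317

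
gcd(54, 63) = 9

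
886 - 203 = 683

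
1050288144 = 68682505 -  -981605639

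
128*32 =4096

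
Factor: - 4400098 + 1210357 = - 3^1*229^1*4643^1 = - 3189741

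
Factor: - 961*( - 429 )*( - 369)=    - 152127261 = - 3^3  *  11^1* 13^1 *31^2*41^1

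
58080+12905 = 70985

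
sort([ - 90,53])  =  [ - 90,53 ] 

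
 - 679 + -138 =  - 817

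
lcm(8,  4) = 8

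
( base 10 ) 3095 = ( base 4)300113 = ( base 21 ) 708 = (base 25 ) 4nk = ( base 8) 6027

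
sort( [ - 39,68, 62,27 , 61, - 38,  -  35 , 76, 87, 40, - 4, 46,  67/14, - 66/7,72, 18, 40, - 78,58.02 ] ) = [ - 78, - 39,-38, -35, - 66/7, - 4, 67/14, 18, 27, 40,  40, 46, 58.02,61 , 62, 68,72, 76 , 87]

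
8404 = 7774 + 630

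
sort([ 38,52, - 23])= [-23, 38,52] 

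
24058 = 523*46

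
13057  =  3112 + 9945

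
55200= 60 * 920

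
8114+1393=9507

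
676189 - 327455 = 348734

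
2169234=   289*7506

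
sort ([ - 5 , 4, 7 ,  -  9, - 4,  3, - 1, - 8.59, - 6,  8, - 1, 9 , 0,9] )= [ - 9, - 8.59, - 6, - 5, - 4, - 1, - 1,0,3,  4,7, 8,9,9]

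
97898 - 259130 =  - 161232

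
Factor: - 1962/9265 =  - 2^1*3^2 * 5^( - 1) * 17^( - 1 ) = - 18/85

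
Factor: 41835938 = 2^1 * 20917969^1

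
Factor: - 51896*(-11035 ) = 572672360 = 2^3*5^1*13^1*499^1*2207^1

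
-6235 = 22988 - 29223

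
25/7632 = 25/7632 = 0.00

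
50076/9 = 5564 = 5564.00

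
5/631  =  5/631 = 0.01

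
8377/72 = 116 + 25/72= 116.35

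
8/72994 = 4/36497 = 0.00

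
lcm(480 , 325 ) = 31200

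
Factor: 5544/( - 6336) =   -  7/8 = - 2^(-3)*7^1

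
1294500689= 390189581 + 904311108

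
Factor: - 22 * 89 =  - 2^1 * 11^1 * 89^1 = - 1958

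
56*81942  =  4588752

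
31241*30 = 937230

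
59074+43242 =102316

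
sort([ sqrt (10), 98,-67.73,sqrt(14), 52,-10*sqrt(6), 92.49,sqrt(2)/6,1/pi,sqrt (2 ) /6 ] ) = [ - 67.73,-10*sqrt ( 6),sqrt( 2) /6, sqrt(2 ) /6, 1/pi, sqrt( 10 ),sqrt( 14 ),52,92.49,98]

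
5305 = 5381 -76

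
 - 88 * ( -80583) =7091304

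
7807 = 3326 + 4481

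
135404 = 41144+94260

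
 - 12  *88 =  - 1056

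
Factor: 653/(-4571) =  - 7^( - 1 ) = -1/7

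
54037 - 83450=-29413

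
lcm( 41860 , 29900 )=209300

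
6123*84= 514332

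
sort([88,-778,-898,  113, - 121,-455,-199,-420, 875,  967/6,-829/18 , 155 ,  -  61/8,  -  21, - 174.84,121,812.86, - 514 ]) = [ - 898 ,- 778,  -  514, - 455, - 420, - 199, - 174.84, - 121,  -  829/18 , - 21, - 61/8, 88,113,121,155, 967/6, 812.86 , 875]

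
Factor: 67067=7^1*11^1*13^1*67^1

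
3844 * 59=226796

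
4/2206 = 2/1103 = 0.00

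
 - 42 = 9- 51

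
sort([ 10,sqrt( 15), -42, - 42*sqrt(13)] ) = [ - 42 *sqrt( 13), - 42, sqrt(15 ), 10]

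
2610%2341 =269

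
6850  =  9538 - 2688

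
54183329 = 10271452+43911877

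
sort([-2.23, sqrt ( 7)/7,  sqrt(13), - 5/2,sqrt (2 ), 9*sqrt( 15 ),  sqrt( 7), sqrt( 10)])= [-5/2,-2.23, sqrt(7)/7,sqrt( 2 ), sqrt (7), sqrt( 10),  sqrt( 13),9  *  sqrt (15) ]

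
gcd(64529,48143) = 1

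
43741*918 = 40154238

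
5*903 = 4515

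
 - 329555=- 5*65911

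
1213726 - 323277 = 890449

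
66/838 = 33/419 = 0.08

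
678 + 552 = 1230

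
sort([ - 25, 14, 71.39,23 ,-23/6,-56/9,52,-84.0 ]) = [ - 84.0  , - 25, - 56/9, - 23/6,14,23, 52 , 71.39 ]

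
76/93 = 76/93= 0.82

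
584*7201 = 4205384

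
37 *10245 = 379065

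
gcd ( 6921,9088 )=1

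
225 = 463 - 238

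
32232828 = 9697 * 3324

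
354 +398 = 752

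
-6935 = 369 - 7304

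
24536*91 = 2232776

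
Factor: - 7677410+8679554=1002144 = 2^5*3^1*11^1*13^1*73^1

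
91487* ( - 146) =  - 13357102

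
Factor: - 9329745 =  - 3^1 *5^1*621983^1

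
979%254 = 217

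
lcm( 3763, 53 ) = 3763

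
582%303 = 279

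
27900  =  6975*4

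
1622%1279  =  343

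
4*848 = 3392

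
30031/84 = 30031/84 = 357.51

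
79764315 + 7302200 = 87066515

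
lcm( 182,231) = 6006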